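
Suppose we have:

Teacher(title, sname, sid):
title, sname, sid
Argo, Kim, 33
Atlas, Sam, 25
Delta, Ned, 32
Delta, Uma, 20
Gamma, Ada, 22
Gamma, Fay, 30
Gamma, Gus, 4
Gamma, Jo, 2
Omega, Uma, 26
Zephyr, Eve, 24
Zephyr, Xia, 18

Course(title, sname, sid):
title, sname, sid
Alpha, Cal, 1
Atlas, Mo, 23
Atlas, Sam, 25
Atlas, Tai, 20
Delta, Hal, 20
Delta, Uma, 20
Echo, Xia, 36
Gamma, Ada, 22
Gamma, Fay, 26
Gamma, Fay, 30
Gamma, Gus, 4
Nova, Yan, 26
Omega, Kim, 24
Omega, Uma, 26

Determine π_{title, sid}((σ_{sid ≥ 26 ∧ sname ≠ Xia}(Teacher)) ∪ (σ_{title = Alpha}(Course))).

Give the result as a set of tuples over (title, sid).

{(Alpha, 1), (Argo, 33), (Delta, 32), (Gamma, 30), (Omega, 26)}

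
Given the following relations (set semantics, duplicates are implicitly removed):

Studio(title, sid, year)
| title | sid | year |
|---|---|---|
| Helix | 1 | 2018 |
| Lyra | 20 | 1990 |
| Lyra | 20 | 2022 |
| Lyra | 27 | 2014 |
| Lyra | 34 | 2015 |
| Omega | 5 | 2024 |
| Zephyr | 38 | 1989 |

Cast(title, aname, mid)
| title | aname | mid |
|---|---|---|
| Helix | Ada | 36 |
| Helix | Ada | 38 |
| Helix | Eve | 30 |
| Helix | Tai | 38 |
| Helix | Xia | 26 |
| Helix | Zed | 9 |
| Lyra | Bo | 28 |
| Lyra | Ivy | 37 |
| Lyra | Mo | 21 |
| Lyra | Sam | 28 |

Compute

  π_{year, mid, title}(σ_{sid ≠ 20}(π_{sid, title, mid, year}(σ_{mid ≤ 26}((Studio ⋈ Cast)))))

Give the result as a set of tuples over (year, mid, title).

Studio ⋈ Cast (natural join on title): {(Helix, 1, 2018, Ada, 36), (Helix, 1, 2018, Ada, 38), (Helix, 1, 2018, Eve, 30), (Helix, 1, 2018, Tai, 38), (Helix, 1, 2018, Xia, 26), (Helix, 1, 2018, Zed, 9), (Lyra, 20, 1990, Bo, 28), (Lyra, 20, 1990, Ivy, 37), (Lyra, 20, 1990, Mo, 21), (Lyra, 20, 1990, Sam, 28), (Lyra, 20, 2022, Bo, 28), (Lyra, 20, 2022, Ivy, 37), (Lyra, 20, 2022, Mo, 21), (Lyra, 20, 2022, Sam, 28), (Lyra, 27, 2014, Bo, 28), (Lyra, 27, 2014, Ivy, 37), (Lyra, 27, 2014, Mo, 21), (Lyra, 27, 2014, Sam, 28), (Lyra, 34, 2015, Bo, 28), (Lyra, 34, 2015, Ivy, 37), (Lyra, 34, 2015, Mo, 21), (Lyra, 34, 2015, Sam, 28)}
Filtering on mid ≤ 26 leaves {(Helix, 1, 2018, Xia, 26), (Helix, 1, 2018, Zed, 9), (Lyra, 20, 1990, Mo, 21), (Lyra, 20, 2022, Mo, 21), (Lyra, 27, 2014, Mo, 21), (Lyra, 34, 2015, Mo, 21)}.
π[sid, title, mid, year]: project onto (sid, title, mid, year) → {(1, Helix, 26, 2018), (1, Helix, 9, 2018), (20, Lyra, 21, 1990), (20, Lyra, 21, 2022), (27, Lyra, 21, 2014), (34, Lyra, 21, 2015)}
Filtering on sid ≠ 20 leaves {(1, Helix, 26, 2018), (1, Helix, 9, 2018), (27, Lyra, 21, 2014), (34, Lyra, 21, 2015)}.
π[year, mid, title]: project onto (year, mid, title) → {(2014, 21, Lyra), (2015, 21, Lyra), (2018, 26, Helix), (2018, 9, Helix)}

{(2014, 21, Lyra), (2015, 21, Lyra), (2018, 26, Helix), (2018, 9, Helix)}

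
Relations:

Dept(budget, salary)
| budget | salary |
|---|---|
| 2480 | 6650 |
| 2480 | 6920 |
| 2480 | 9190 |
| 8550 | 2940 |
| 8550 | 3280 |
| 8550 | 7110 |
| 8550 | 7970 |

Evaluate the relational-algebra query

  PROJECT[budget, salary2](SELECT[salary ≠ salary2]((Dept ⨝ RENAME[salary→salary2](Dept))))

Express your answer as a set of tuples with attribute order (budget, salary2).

{(2480, 6650), (2480, 6920), (2480, 9190), (8550, 2940), (8550, 3280), (8550, 7110), (8550, 7970)}

ρ[salary→salary2]: schema becomes (budget, salary2); tuples unchanged.
Dept ⋈ RENAME[salary→salary2](Dept) (natural join on budget): {(2480, 6650, 6650), (2480, 6650, 6920), (2480, 6650, 9190), (2480, 6920, 6650), (2480, 6920, 6920), (2480, 6920, 9190), (2480, 9190, 6650), (2480, 9190, 6920), (2480, 9190, 9190), (8550, 2940, 2940), (8550, 2940, 3280), (8550, 2940, 7110), (8550, 2940, 7970), (8550, 3280, 2940), (8550, 3280, 3280), (8550, 3280, 7110), (8550, 3280, 7970), (8550, 7110, 2940), (8550, 7110, 3280), (8550, 7110, 7110), (8550, 7110, 7970), (8550, 7970, 2940), (8550, 7970, 3280), (8550, 7970, 7110), (8550, 7970, 7970)}
σ[salary ≠ salary2]: keep tuples satisfying salary ≠ salary2 → {(2480, 6650, 6920), (2480, 6650, 9190), (2480, 6920, 6650), (2480, 6920, 9190), (2480, 9190, 6650), (2480, 9190, 6920), (8550, 2940, 3280), (8550, 2940, 7110), (8550, 2940, 7970), (8550, 3280, 2940), (8550, 3280, 7110), (8550, 3280, 7970), (8550, 7110, 2940), (8550, 7110, 3280), (8550, 7110, 7970), (8550, 7970, 2940), (8550, 7970, 3280), (8550, 7970, 7110)}
π_{budget, salary2} gives {(2480, 6650), (2480, 6920), (2480, 9190), (8550, 2940), (8550, 3280), (8550, 7110), (8550, 7970)} (11 duplicate(s) eliminated).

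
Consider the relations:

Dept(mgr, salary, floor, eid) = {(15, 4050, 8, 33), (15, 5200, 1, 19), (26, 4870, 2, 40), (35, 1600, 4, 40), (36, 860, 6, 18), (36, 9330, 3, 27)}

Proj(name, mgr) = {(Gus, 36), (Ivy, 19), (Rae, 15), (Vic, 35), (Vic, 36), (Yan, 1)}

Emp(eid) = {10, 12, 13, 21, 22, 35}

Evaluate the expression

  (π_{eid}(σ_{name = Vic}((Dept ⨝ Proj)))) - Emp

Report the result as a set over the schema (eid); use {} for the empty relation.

{18, 27, 40}

Dept ⋈ Proj (natural join on mgr): {(15, 4050, 8, 33, Rae), (15, 5200, 1, 19, Rae), (35, 1600, 4, 40, Vic), (36, 860, 6, 18, Gus), (36, 860, 6, 18, Vic), (36, 9330, 3, 27, Gus), (36, 9330, 3, 27, Vic)}
Apply σ_{name = Vic}; surviving tuples: {(35, 1600, 4, 40, Vic), (36, 860, 6, 18, Vic), (36, 9330, 3, 27, Vic)}
Keep only column(s) eid: {18, 27, 40}
Difference: {18, 27, 40} with {10, 12, 13, 21, 22, 35} → {18, 27, 40}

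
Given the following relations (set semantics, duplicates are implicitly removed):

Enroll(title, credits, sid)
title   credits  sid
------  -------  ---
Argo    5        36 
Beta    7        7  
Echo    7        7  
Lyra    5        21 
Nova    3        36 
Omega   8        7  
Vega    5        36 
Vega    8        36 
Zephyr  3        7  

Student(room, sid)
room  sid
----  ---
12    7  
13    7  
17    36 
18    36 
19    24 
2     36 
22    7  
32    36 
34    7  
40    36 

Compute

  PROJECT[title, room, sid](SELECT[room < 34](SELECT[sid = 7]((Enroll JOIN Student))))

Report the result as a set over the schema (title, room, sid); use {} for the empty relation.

{(Beta, 12, 7), (Beta, 13, 7), (Beta, 22, 7), (Echo, 12, 7), (Echo, 13, 7), (Echo, 22, 7), (Omega, 12, 7), (Omega, 13, 7), (Omega, 22, 7), (Zephyr, 12, 7), (Zephyr, 13, 7), (Zephyr, 22, 7)}

Natural join on sid: {(Argo, 5, 36, 17), (Argo, 5, 36, 18), (Argo, 5, 36, 2), (Argo, 5, 36, 32), (Argo, 5, 36, 40), (Beta, 7, 7, 12), (Beta, 7, 7, 13), (Beta, 7, 7, 22), (Beta, 7, 7, 34), (Echo, 7, 7, 12), (Echo, 7, 7, 13), (Echo, 7, 7, 22), (Echo, 7, 7, 34), (Nova, 3, 36, 17), (Nova, 3, 36, 18), (Nova, 3, 36, 2), (Nova, 3, 36, 32), (Nova, 3, 36, 40), (Omega, 8, 7, 12), (Omega, 8, 7, 13), (Omega, 8, 7, 22), (Omega, 8, 7, 34), (Vega, 5, 36, 17), (Vega, 5, 36, 18), (Vega, 5, 36, 2), (Vega, 5, 36, 32), (Vega, 5, 36, 40), (Vega, 8, 36, 17), (Vega, 8, 36, 18), (Vega, 8, 36, 2), (Vega, 8, 36, 32), (Vega, 8, 36, 40), (Zephyr, 3, 7, 12), (Zephyr, 3, 7, 13), (Zephyr, 3, 7, 22), (Zephyr, 3, 7, 34)}
Filtering on sid = 7 leaves {(Beta, 7, 7, 12), (Beta, 7, 7, 13), (Beta, 7, 7, 22), (Beta, 7, 7, 34), (Echo, 7, 7, 12), (Echo, 7, 7, 13), (Echo, 7, 7, 22), (Echo, 7, 7, 34), (Omega, 8, 7, 12), (Omega, 8, 7, 13), (Omega, 8, 7, 22), (Omega, 8, 7, 34), (Zephyr, 3, 7, 12), (Zephyr, 3, 7, 13), (Zephyr, 3, 7, 22), (Zephyr, 3, 7, 34)}.
Filtering on room < 34 leaves {(Beta, 7, 7, 12), (Beta, 7, 7, 13), (Beta, 7, 7, 22), (Echo, 7, 7, 12), (Echo, 7, 7, 13), (Echo, 7, 7, 22), (Omega, 8, 7, 12), (Omega, 8, 7, 13), (Omega, 8, 7, 22), (Zephyr, 3, 7, 12), (Zephyr, 3, 7, 13), (Zephyr, 3, 7, 22)}.
π_{title, room, sid} gives {(Beta, 12, 7), (Beta, 13, 7), (Beta, 22, 7), (Echo, 12, 7), (Echo, 13, 7), (Echo, 22, 7), (Omega, 12, 7), (Omega, 13, 7), (Omega, 22, 7), (Zephyr, 12, 7), (Zephyr, 13, 7), (Zephyr, 22, 7)}.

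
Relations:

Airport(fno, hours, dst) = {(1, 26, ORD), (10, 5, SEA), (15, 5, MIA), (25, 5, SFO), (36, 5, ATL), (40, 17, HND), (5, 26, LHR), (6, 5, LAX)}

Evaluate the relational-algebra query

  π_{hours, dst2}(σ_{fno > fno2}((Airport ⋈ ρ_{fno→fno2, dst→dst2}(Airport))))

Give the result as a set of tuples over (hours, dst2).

{(26, ORD), (5, LAX), (5, MIA), (5, SEA), (5, SFO)}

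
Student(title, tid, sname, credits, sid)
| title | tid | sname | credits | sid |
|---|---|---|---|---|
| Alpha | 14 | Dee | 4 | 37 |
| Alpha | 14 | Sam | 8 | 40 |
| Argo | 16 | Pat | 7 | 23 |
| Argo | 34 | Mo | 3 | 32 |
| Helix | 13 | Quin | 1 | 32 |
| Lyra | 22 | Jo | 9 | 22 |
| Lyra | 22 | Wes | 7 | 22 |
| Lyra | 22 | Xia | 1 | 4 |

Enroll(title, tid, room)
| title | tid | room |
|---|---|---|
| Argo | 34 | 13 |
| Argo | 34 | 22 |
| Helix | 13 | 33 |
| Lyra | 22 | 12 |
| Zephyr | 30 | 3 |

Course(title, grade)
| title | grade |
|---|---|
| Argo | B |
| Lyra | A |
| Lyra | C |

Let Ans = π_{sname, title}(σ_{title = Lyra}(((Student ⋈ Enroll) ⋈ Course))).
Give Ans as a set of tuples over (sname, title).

Joining Student and Enroll on title, tid yields {(Argo, 34, Mo, 3, 32, 13), (Argo, 34, Mo, 3, 32, 22), (Helix, 13, Quin, 1, 32, 33), (Lyra, 22, Jo, 9, 22, 12), (Lyra, 22, Wes, 7, 22, 12), (Lyra, 22, Xia, 1, 4, 12)}.
Joining (Student ⋈ Enroll) and Course on title yields {(Argo, 34, Mo, 3, 32, 13, B), (Argo, 34, Mo, 3, 32, 22, B), (Lyra, 22, Jo, 9, 22, 12, A), (Lyra, 22, Jo, 9, 22, 12, C), (Lyra, 22, Wes, 7, 22, 12, A), (Lyra, 22, Wes, 7, 22, 12, C), (Lyra, 22, Xia, 1, 4, 12, A), (Lyra, 22, Xia, 1, 4, 12, C)}.
σ[title = Lyra]: keep tuples satisfying title = Lyra → {(Lyra, 22, Jo, 9, 22, 12, A), (Lyra, 22, Jo, 9, 22, 12, C), (Lyra, 22, Wes, 7, 22, 12, A), (Lyra, 22, Wes, 7, 22, 12, C), (Lyra, 22, Xia, 1, 4, 12, A), (Lyra, 22, Xia, 1, 4, 12, C)}
Keep only column(s) sname, title (3 duplicate(s) eliminated): {(Jo, Lyra), (Wes, Lyra), (Xia, Lyra)}

{(Jo, Lyra), (Wes, Lyra), (Xia, Lyra)}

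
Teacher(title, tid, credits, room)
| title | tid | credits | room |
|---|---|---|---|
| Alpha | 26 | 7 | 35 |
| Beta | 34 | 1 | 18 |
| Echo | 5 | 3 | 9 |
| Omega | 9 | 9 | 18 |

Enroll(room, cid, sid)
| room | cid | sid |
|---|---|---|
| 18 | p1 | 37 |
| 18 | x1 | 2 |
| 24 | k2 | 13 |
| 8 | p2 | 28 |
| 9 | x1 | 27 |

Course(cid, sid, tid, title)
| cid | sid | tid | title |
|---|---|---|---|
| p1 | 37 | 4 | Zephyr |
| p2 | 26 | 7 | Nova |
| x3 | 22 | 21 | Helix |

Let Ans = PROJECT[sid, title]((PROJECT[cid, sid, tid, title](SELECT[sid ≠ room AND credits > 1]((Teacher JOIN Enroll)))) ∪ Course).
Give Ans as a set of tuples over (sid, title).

Natural join on room: {(Beta, 34, 1, 18, p1, 37), (Beta, 34, 1, 18, x1, 2), (Echo, 5, 3, 9, x1, 27), (Omega, 9, 9, 18, p1, 37), (Omega, 9, 9, 18, x1, 2)}
Apply σ_{sid ≠ room AND credits > 1}; surviving tuples: {(Echo, 5, 3, 9, x1, 27), (Omega, 9, 9, 18, p1, 37), (Omega, 9, 9, 18, x1, 2)}
Keep only column(s) cid, sid, tid, title: {(p1, 37, 9, Omega), (x1, 2, 9, Omega), (x1, 27, 5, Echo)}
Set union of the two operands is {(p1, 37, 4, Zephyr), (p1, 37, 9, Omega), (p2, 26, 7, Nova), (x1, 2, 9, Omega), (x1, 27, 5, Echo), (x3, 22, 21, Helix)}.
Keep only column(s) sid, title: {(2, Omega), (22, Helix), (26, Nova), (27, Echo), (37, Omega), (37, Zephyr)}

{(2, Omega), (22, Helix), (26, Nova), (27, Echo), (37, Omega), (37, Zephyr)}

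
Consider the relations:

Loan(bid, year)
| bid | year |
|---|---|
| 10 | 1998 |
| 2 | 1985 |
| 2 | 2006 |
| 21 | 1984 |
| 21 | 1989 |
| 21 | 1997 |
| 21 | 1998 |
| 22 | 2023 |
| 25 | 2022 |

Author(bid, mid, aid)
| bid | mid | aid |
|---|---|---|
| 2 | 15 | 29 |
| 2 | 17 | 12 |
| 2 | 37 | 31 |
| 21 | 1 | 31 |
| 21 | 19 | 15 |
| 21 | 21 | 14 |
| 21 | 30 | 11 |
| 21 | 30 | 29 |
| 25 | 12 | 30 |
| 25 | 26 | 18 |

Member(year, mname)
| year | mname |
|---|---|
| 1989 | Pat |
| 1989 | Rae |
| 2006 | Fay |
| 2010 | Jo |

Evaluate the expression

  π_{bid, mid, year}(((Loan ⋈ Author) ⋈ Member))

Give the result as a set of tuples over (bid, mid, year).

{(2, 15, 2006), (2, 17, 2006), (2, 37, 2006), (21, 1, 1989), (21, 19, 1989), (21, 21, 1989), (21, 30, 1989)}

Joining Loan and Author on bid yields {(2, 1985, 15, 29), (2, 1985, 17, 12), (2, 1985, 37, 31), (2, 2006, 15, 29), (2, 2006, 17, 12), (2, 2006, 37, 31), (21, 1984, 1, 31), (21, 1984, 19, 15), (21, 1984, 21, 14), (21, 1984, 30, 11), (21, 1984, 30, 29), (21, 1989, 1, 31), (21, 1989, 19, 15), (21, 1989, 21, 14), (21, 1989, 30, 11), (21, 1989, 30, 29), (21, 1997, 1, 31), (21, 1997, 19, 15), (21, 1997, 21, 14), (21, 1997, 30, 11), (21, 1997, 30, 29), (21, 1998, 1, 31), (21, 1998, 19, 15), (21, 1998, 21, 14), (21, 1998, 30, 11), (21, 1998, 30, 29), (25, 2022, 12, 30), (25, 2022, 26, 18)}.
Joining (Loan ⋈ Author) and Member on year yields {(2, 2006, 15, 29, Fay), (2, 2006, 17, 12, Fay), (2, 2006, 37, 31, Fay), (21, 1989, 1, 31, Pat), (21, 1989, 1, 31, Rae), (21, 1989, 19, 15, Pat), (21, 1989, 19, 15, Rae), (21, 1989, 21, 14, Pat), (21, 1989, 21, 14, Rae), (21, 1989, 30, 11, Pat), (21, 1989, 30, 11, Rae), (21, 1989, 30, 29, Pat), (21, 1989, 30, 29, Rae)}.
π_{bid, mid, year} gives {(2, 15, 2006), (2, 17, 2006), (2, 37, 2006), (21, 1, 1989), (21, 19, 1989), (21, 21, 1989), (21, 30, 1989)} (6 duplicate(s) eliminated).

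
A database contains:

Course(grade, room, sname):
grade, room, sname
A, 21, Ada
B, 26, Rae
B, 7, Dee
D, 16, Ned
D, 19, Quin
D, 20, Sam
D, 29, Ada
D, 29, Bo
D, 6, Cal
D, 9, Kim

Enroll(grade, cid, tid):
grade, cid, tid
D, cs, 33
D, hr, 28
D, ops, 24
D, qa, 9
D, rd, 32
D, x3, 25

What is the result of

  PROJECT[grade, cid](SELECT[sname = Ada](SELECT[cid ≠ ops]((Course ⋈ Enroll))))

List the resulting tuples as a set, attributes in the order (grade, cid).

Course ⋈ Enroll (natural join on grade): {(D, 16, Ned, cs, 33), (D, 16, Ned, hr, 28), (D, 16, Ned, ops, 24), (D, 16, Ned, qa, 9), (D, 16, Ned, rd, 32), (D, 16, Ned, x3, 25), (D, 19, Quin, cs, 33), (D, 19, Quin, hr, 28), (D, 19, Quin, ops, 24), (D, 19, Quin, qa, 9), (D, 19, Quin, rd, 32), (D, 19, Quin, x3, 25), (D, 20, Sam, cs, 33), (D, 20, Sam, hr, 28), (D, 20, Sam, ops, 24), (D, 20, Sam, qa, 9), (D, 20, Sam, rd, 32), (D, 20, Sam, x3, 25), (D, 29, Ada, cs, 33), (D, 29, Ada, hr, 28), (D, 29, Ada, ops, 24), (D, 29, Ada, qa, 9), (D, 29, Ada, rd, 32), (D, 29, Ada, x3, 25), (D, 29, Bo, cs, 33), (D, 29, Bo, hr, 28), (D, 29, Bo, ops, 24), (D, 29, Bo, qa, 9), (D, 29, Bo, rd, 32), (D, 29, Bo, x3, 25), (D, 6, Cal, cs, 33), (D, 6, Cal, hr, 28), (D, 6, Cal, ops, 24), (D, 6, Cal, qa, 9), (D, 6, Cal, rd, 32), (D, 6, Cal, x3, 25), (D, 9, Kim, cs, 33), (D, 9, Kim, hr, 28), (D, 9, Kim, ops, 24), (D, 9, Kim, qa, 9), (D, 9, Kim, rd, 32), (D, 9, Kim, x3, 25)}
Selection cid ≠ ops: {(D, 16, Ned, cs, 33), (D, 16, Ned, hr, 28), (D, 16, Ned, qa, 9), (D, 16, Ned, rd, 32), (D, 16, Ned, x3, 25), (D, 19, Quin, cs, 33), (D, 19, Quin, hr, 28), (D, 19, Quin, qa, 9), (D, 19, Quin, rd, 32), (D, 19, Quin, x3, 25), (D, 20, Sam, cs, 33), (D, 20, Sam, hr, 28), (D, 20, Sam, qa, 9), (D, 20, Sam, rd, 32), (D, 20, Sam, x3, 25), (D, 29, Ada, cs, 33), (D, 29, Ada, hr, 28), (D, 29, Ada, qa, 9), (D, 29, Ada, rd, 32), (D, 29, Ada, x3, 25), (D, 29, Bo, cs, 33), (D, 29, Bo, hr, 28), (D, 29, Bo, qa, 9), (D, 29, Bo, rd, 32), (D, 29, Bo, x3, 25), (D, 6, Cal, cs, 33), (D, 6, Cal, hr, 28), (D, 6, Cal, qa, 9), (D, 6, Cal, rd, 32), (D, 6, Cal, x3, 25), (D, 9, Kim, cs, 33), (D, 9, Kim, hr, 28), (D, 9, Kim, qa, 9), (D, 9, Kim, rd, 32), (D, 9, Kim, x3, 25)}
Selection sname = Ada: {(D, 29, Ada, cs, 33), (D, 29, Ada, hr, 28), (D, 29, Ada, qa, 9), (D, 29, Ada, rd, 32), (D, 29, Ada, x3, 25)}
π[grade, cid]: project onto (grade, cid) → {(D, cs), (D, hr), (D, qa), (D, rd), (D, x3)}

{(D, cs), (D, hr), (D, qa), (D, rd), (D, x3)}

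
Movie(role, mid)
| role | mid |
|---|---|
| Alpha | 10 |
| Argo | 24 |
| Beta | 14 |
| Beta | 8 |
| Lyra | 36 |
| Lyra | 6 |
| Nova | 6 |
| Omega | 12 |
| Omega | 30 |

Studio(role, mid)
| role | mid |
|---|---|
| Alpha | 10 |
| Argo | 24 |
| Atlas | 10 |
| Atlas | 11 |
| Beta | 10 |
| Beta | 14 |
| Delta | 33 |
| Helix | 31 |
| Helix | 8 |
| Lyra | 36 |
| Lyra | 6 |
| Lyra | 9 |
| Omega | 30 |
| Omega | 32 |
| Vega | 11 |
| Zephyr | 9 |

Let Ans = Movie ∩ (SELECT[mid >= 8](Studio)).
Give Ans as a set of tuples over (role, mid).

{(Alpha, 10), (Argo, 24), (Beta, 14), (Lyra, 36), (Omega, 30)}

Selection mid >= 8: {(Alpha, 10), (Argo, 24), (Atlas, 10), (Atlas, 11), (Beta, 10), (Beta, 14), (Delta, 33), (Helix, 31), (Helix, 8), (Lyra, 36), (Lyra, 9), (Omega, 30), (Omega, 32), (Vega, 11), (Zephyr, 9)}
Taking the intersection: {(Alpha, 10), (Argo, 24), (Beta, 14), (Lyra, 36), (Omega, 30)}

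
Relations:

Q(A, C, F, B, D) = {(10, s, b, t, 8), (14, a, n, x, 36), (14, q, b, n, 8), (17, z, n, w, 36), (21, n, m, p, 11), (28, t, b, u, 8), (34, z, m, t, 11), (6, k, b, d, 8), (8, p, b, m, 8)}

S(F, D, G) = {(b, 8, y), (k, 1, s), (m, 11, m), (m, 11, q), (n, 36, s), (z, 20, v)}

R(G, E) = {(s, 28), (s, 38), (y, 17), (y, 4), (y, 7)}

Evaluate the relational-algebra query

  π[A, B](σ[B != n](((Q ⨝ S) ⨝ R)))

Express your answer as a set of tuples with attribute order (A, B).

{(10, t), (14, x), (17, w), (28, u), (6, d), (8, m)}

Q ⋈ S (natural join on F, D): {(10, s, b, t, 8, y), (14, a, n, x, 36, s), (14, q, b, n, 8, y), (17, z, n, w, 36, s), (21, n, m, p, 11, m), (21, n, m, p, 11, q), (28, t, b, u, 8, y), (34, z, m, t, 11, m), (34, z, m, t, 11, q), (6, k, b, d, 8, y), (8, p, b, m, 8, y)}
(Q ⨝ S) ⋈ R (natural join on G): {(10, s, b, t, 8, y, 17), (10, s, b, t, 8, y, 4), (10, s, b, t, 8, y, 7), (14, a, n, x, 36, s, 28), (14, a, n, x, 36, s, 38), (14, q, b, n, 8, y, 17), (14, q, b, n, 8, y, 4), (14, q, b, n, 8, y, 7), (17, z, n, w, 36, s, 28), (17, z, n, w, 36, s, 38), (28, t, b, u, 8, y, 17), (28, t, b, u, 8, y, 4), (28, t, b, u, 8, y, 7), (6, k, b, d, 8, y, 17), (6, k, b, d, 8, y, 4), (6, k, b, d, 8, y, 7), (8, p, b, m, 8, y, 17), (8, p, b, m, 8, y, 4), (8, p, b, m, 8, y, 7)}
Selection B != n: {(10, s, b, t, 8, y, 17), (10, s, b, t, 8, y, 4), (10, s, b, t, 8, y, 7), (14, a, n, x, 36, s, 28), (14, a, n, x, 36, s, 38), (17, z, n, w, 36, s, 28), (17, z, n, w, 36, s, 38), (28, t, b, u, 8, y, 17), (28, t, b, u, 8, y, 4), (28, t, b, u, 8, y, 7), (6, k, b, d, 8, y, 17), (6, k, b, d, 8, y, 4), (6, k, b, d, 8, y, 7), (8, p, b, m, 8, y, 17), (8, p, b, m, 8, y, 4), (8, p, b, m, 8, y, 7)}
Keep only column(s) A, B (10 duplicate(s) eliminated): {(10, t), (14, x), (17, w), (28, u), (6, d), (8, m)}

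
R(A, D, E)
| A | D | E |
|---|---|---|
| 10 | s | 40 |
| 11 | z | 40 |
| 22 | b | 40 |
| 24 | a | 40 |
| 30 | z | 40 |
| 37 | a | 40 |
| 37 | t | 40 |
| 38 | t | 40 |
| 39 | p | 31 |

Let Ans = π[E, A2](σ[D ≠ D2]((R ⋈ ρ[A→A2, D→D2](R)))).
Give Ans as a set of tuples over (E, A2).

ρ[A→A2, D→D2]: schema becomes (A2, D2, E); tuples unchanged.
Joining R and ρ[A→A2, D→D2](R) on E yields {(10, s, 40, 10, s), (10, s, 40, 11, z), (10, s, 40, 22, b), (10, s, 40, 24, a), (10, s, 40, 30, z), (10, s, 40, 37, a), (10, s, 40, 37, t), (10, s, 40, 38, t), (11, z, 40, 10, s), (11, z, 40, 11, z), (11, z, 40, 22, b), (11, z, 40, 24, a), (11, z, 40, 30, z), (11, z, 40, 37, a), (11, z, 40, 37, t), (11, z, 40, 38, t), (22, b, 40, 10, s), (22, b, 40, 11, z), (22, b, 40, 22, b), (22, b, 40, 24, a), (22, b, 40, 30, z), (22, b, 40, 37, a), (22, b, 40, 37, t), (22, b, 40, 38, t), (24, a, 40, 10, s), (24, a, 40, 11, z), (24, a, 40, 22, b), (24, a, 40, 24, a), (24, a, 40, 30, z), (24, a, 40, 37, a), (24, a, 40, 37, t), (24, a, 40, 38, t), (30, z, 40, 10, s), (30, z, 40, 11, z), (30, z, 40, 22, b), (30, z, 40, 24, a), (30, z, 40, 30, z), (30, z, 40, 37, a), (30, z, 40, 37, t), (30, z, 40, 38, t), (37, a, 40, 10, s), (37, a, 40, 11, z), (37, a, 40, 22, b), (37, a, 40, 24, a), (37, a, 40, 30, z), (37, a, 40, 37, a), (37, a, 40, 37, t), (37, a, 40, 38, t), (37, t, 40, 10, s), (37, t, 40, 11, z), (37, t, 40, 22, b), (37, t, 40, 24, a), (37, t, 40, 30, z), (37, t, 40, 37, a), (37, t, 40, 37, t), (37, t, 40, 38, t), (38, t, 40, 10, s), (38, t, 40, 11, z), (38, t, 40, 22, b), (38, t, 40, 24, a), (38, t, 40, 30, z), (38, t, 40, 37, a), (38, t, 40, 37, t), (38, t, 40, 38, t), (39, p, 31, 39, p)}.
Filtering on D ≠ D2 leaves {(10, s, 40, 11, z), (10, s, 40, 22, b), (10, s, 40, 24, a), (10, s, 40, 30, z), (10, s, 40, 37, a), (10, s, 40, 37, t), (10, s, 40, 38, t), (11, z, 40, 10, s), (11, z, 40, 22, b), (11, z, 40, 24, a), (11, z, 40, 37, a), (11, z, 40, 37, t), (11, z, 40, 38, t), (22, b, 40, 10, s), (22, b, 40, 11, z), (22, b, 40, 24, a), (22, b, 40, 30, z), (22, b, 40, 37, a), (22, b, 40, 37, t), (22, b, 40, 38, t), (24, a, 40, 10, s), (24, a, 40, 11, z), (24, a, 40, 22, b), (24, a, 40, 30, z), (24, a, 40, 37, t), (24, a, 40, 38, t), (30, z, 40, 10, s), (30, z, 40, 22, b), (30, z, 40, 24, a), (30, z, 40, 37, a), (30, z, 40, 37, t), (30, z, 40, 38, t), (37, a, 40, 10, s), (37, a, 40, 11, z), (37, a, 40, 22, b), (37, a, 40, 30, z), (37, a, 40, 37, t), (37, a, 40, 38, t), (37, t, 40, 10, s), (37, t, 40, 11, z), (37, t, 40, 22, b), (37, t, 40, 24, a), (37, t, 40, 30, z), (37, t, 40, 37, a), (38, t, 40, 10, s), (38, t, 40, 11, z), (38, t, 40, 22, b), (38, t, 40, 24, a), (38, t, 40, 30, z), (38, t, 40, 37, a)}.
π[E, A2]: project onto (E, A2) (43 duplicate(s) eliminated) → {(40, 10), (40, 11), (40, 22), (40, 24), (40, 30), (40, 37), (40, 38)}

{(40, 10), (40, 11), (40, 22), (40, 24), (40, 30), (40, 37), (40, 38)}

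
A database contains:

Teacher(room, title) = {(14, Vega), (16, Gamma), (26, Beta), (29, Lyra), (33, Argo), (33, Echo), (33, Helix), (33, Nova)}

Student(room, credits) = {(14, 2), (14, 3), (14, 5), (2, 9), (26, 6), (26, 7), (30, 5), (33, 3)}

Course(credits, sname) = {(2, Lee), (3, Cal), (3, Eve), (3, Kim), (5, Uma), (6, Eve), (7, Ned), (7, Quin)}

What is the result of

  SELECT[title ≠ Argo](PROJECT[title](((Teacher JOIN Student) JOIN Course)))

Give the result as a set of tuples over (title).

{Beta, Echo, Helix, Nova, Vega}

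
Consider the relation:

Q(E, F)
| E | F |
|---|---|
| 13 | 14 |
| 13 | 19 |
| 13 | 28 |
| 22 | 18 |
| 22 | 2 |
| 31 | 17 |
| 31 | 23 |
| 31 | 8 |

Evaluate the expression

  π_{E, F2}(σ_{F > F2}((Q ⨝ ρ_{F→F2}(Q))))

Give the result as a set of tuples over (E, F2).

ρ[F→F2]: schema becomes (E, F2); tuples unchanged.
Q ⋈ ρ_{F→F2}(Q) (natural join on E): {(13, 14, 14), (13, 14, 19), (13, 14, 28), (13, 19, 14), (13, 19, 19), (13, 19, 28), (13, 28, 14), (13, 28, 19), (13, 28, 28), (22, 18, 18), (22, 18, 2), (22, 2, 18), (22, 2, 2), (31, 17, 17), (31, 17, 23), (31, 17, 8), (31, 23, 17), (31, 23, 23), (31, 23, 8), (31, 8, 17), (31, 8, 23), (31, 8, 8)}
Selection F > F2: {(13, 19, 14), (13, 28, 14), (13, 28, 19), (22, 18, 2), (31, 17, 8), (31, 23, 17), (31, 23, 8)}
Keep only column(s) E, F2 (2 duplicate(s) eliminated): {(13, 14), (13, 19), (22, 2), (31, 17), (31, 8)}

{(13, 14), (13, 19), (22, 2), (31, 17), (31, 8)}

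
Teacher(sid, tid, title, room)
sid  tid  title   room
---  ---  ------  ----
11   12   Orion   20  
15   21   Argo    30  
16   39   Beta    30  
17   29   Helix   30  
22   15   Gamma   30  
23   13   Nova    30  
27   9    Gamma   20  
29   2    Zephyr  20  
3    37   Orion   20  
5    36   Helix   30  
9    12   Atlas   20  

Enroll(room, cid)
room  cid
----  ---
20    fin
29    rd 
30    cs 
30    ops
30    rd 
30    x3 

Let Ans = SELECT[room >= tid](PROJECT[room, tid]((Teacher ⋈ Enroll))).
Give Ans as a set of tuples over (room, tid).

Natural join on room: {(11, 12, Orion, 20, fin), (15, 21, Argo, 30, cs), (15, 21, Argo, 30, ops), (15, 21, Argo, 30, rd), (15, 21, Argo, 30, x3), (16, 39, Beta, 30, cs), (16, 39, Beta, 30, ops), (16, 39, Beta, 30, rd), (16, 39, Beta, 30, x3), (17, 29, Helix, 30, cs), (17, 29, Helix, 30, ops), (17, 29, Helix, 30, rd), (17, 29, Helix, 30, x3), (22, 15, Gamma, 30, cs), (22, 15, Gamma, 30, ops), (22, 15, Gamma, 30, rd), (22, 15, Gamma, 30, x3), (23, 13, Nova, 30, cs), (23, 13, Nova, 30, ops), (23, 13, Nova, 30, rd), (23, 13, Nova, 30, x3), (27, 9, Gamma, 20, fin), (29, 2, Zephyr, 20, fin), (3, 37, Orion, 20, fin), (5, 36, Helix, 30, cs), (5, 36, Helix, 30, ops), (5, 36, Helix, 30, rd), (5, 36, Helix, 30, x3), (9, 12, Atlas, 20, fin)}
π_{room, tid} gives {(20, 12), (20, 2), (20, 37), (20, 9), (30, 13), (30, 15), (30, 21), (30, 29), (30, 36), (30, 39)} (19 duplicate(s) eliminated).
Filtering on room >= tid leaves {(20, 12), (20, 2), (20, 9), (30, 13), (30, 15), (30, 21), (30, 29)}.

{(20, 12), (20, 2), (20, 9), (30, 13), (30, 15), (30, 21), (30, 29)}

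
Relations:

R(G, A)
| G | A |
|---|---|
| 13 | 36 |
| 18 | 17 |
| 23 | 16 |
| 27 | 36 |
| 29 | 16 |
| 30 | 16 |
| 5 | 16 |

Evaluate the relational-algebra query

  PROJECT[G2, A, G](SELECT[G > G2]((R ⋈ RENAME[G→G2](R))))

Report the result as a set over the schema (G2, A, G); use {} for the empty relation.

{(13, 36, 27), (23, 16, 29), (23, 16, 30), (29, 16, 30), (5, 16, 23), (5, 16, 29), (5, 16, 30)}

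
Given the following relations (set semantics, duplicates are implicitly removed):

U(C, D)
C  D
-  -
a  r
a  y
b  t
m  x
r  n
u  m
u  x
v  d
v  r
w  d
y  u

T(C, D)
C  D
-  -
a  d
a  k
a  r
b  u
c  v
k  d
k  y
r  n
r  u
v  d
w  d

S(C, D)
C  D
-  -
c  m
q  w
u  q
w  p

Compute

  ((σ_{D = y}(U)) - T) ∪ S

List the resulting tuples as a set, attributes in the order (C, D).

Apply σ_{D = y}; surviving tuples: {(a, y)}
Set difference of the two operands is {(a, y)}.
Set union of the two operands is {(a, y), (c, m), (q, w), (u, q), (w, p)}.

{(a, y), (c, m), (q, w), (u, q), (w, p)}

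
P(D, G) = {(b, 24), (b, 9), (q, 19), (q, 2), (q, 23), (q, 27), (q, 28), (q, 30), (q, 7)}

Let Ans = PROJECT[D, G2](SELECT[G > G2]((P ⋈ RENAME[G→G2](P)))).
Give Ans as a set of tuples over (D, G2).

ρ[G→G2]: schema becomes (D, G2); tuples unchanged.
P ⋈ RENAME[G→G2](P) (natural join on D): {(b, 24, 24), (b, 24, 9), (b, 9, 24), (b, 9, 9), (q, 19, 19), (q, 19, 2), (q, 19, 23), (q, 19, 27), (q, 19, 28), (q, 19, 30), (q, 19, 7), (q, 2, 19), (q, 2, 2), (q, 2, 23), (q, 2, 27), (q, 2, 28), (q, 2, 30), (q, 2, 7), (q, 23, 19), (q, 23, 2), (q, 23, 23), (q, 23, 27), (q, 23, 28), (q, 23, 30), (q, 23, 7), (q, 27, 19), (q, 27, 2), (q, 27, 23), (q, 27, 27), (q, 27, 28), (q, 27, 30), (q, 27, 7), (q, 28, 19), (q, 28, 2), (q, 28, 23), (q, 28, 27), (q, 28, 28), (q, 28, 30), (q, 28, 7), (q, 30, 19), (q, 30, 2), (q, 30, 23), (q, 30, 27), (q, 30, 28), (q, 30, 30), (q, 30, 7), (q, 7, 19), (q, 7, 2), (q, 7, 23), (q, 7, 27), (q, 7, 28), (q, 7, 30), (q, 7, 7)}
Apply σ_{G > G2}; surviving tuples: {(b, 24, 9), (q, 19, 2), (q, 19, 7), (q, 23, 19), (q, 23, 2), (q, 23, 7), (q, 27, 19), (q, 27, 2), (q, 27, 23), (q, 27, 7), (q, 28, 19), (q, 28, 2), (q, 28, 23), (q, 28, 27), (q, 28, 7), (q, 30, 19), (q, 30, 2), (q, 30, 23), (q, 30, 27), (q, 30, 28), (q, 30, 7), (q, 7, 2)}
Projecting to D, G2 (15 duplicate(s) eliminated): {(b, 9), (q, 19), (q, 2), (q, 23), (q, 27), (q, 28), (q, 7)}

{(b, 9), (q, 19), (q, 2), (q, 23), (q, 27), (q, 28), (q, 7)}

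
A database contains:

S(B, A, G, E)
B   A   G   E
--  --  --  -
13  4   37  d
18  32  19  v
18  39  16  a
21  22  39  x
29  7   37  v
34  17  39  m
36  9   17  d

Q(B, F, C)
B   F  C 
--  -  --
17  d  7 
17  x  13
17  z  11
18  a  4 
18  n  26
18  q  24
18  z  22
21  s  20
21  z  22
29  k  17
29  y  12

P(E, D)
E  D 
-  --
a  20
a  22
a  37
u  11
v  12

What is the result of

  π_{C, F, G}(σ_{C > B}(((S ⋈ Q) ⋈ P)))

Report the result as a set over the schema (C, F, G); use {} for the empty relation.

{(22, z, 16), (22, z, 19), (24, q, 16), (24, q, 19), (26, n, 16), (26, n, 19)}

Natural join on B: {(18, 32, 19, v, a, 4), (18, 32, 19, v, n, 26), (18, 32, 19, v, q, 24), (18, 32, 19, v, z, 22), (18, 39, 16, a, a, 4), (18, 39, 16, a, n, 26), (18, 39, 16, a, q, 24), (18, 39, 16, a, z, 22), (21, 22, 39, x, s, 20), (21, 22, 39, x, z, 22), (29, 7, 37, v, k, 17), (29, 7, 37, v, y, 12)}
Natural join on E: {(18, 32, 19, v, a, 4, 12), (18, 32, 19, v, n, 26, 12), (18, 32, 19, v, q, 24, 12), (18, 32, 19, v, z, 22, 12), (18, 39, 16, a, a, 4, 20), (18, 39, 16, a, a, 4, 22), (18, 39, 16, a, a, 4, 37), (18, 39, 16, a, n, 26, 20), (18, 39, 16, a, n, 26, 22), (18, 39, 16, a, n, 26, 37), (18, 39, 16, a, q, 24, 20), (18, 39, 16, a, q, 24, 22), (18, 39, 16, a, q, 24, 37), (18, 39, 16, a, z, 22, 20), (18, 39, 16, a, z, 22, 22), (18, 39, 16, a, z, 22, 37), (29, 7, 37, v, k, 17, 12), (29, 7, 37, v, y, 12, 12)}
Apply σ_{C > B}; surviving tuples: {(18, 32, 19, v, n, 26, 12), (18, 32, 19, v, q, 24, 12), (18, 32, 19, v, z, 22, 12), (18, 39, 16, a, n, 26, 20), (18, 39, 16, a, n, 26, 22), (18, 39, 16, a, n, 26, 37), (18, 39, 16, a, q, 24, 20), (18, 39, 16, a, q, 24, 22), (18, 39, 16, a, q, 24, 37), (18, 39, 16, a, z, 22, 20), (18, 39, 16, a, z, 22, 22), (18, 39, 16, a, z, 22, 37)}
π[C, F, G]: project onto (C, F, G) (6 duplicate(s) eliminated) → {(22, z, 16), (22, z, 19), (24, q, 16), (24, q, 19), (26, n, 16), (26, n, 19)}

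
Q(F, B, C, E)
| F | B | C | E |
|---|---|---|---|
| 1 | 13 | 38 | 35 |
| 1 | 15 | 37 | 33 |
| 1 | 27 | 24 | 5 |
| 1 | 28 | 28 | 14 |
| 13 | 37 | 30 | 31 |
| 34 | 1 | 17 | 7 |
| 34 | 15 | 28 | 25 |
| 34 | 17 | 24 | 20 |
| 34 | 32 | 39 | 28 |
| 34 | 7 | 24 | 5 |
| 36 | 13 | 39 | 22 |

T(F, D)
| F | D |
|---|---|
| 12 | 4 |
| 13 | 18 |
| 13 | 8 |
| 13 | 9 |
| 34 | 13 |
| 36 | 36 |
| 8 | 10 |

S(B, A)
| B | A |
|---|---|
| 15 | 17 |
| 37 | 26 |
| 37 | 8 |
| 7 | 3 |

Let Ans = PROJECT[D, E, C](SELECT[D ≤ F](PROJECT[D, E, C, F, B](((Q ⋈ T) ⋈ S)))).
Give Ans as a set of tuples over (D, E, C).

{(13, 25, 28), (13, 5, 24), (8, 31, 30), (9, 31, 30)}

Q ⋈ T (natural join on F): {(13, 37, 30, 31, 18), (13, 37, 30, 31, 8), (13, 37, 30, 31, 9), (34, 1, 17, 7, 13), (34, 15, 28, 25, 13), (34, 17, 24, 20, 13), (34, 32, 39, 28, 13), (34, 7, 24, 5, 13), (36, 13, 39, 22, 36)}
(Q ⋈ T) ⋈ S (natural join on B): {(13, 37, 30, 31, 18, 26), (13, 37, 30, 31, 18, 8), (13, 37, 30, 31, 8, 26), (13, 37, 30, 31, 8, 8), (13, 37, 30, 31, 9, 26), (13, 37, 30, 31, 9, 8), (34, 15, 28, 25, 13, 17), (34, 7, 24, 5, 13, 3)}
π[D, E, C, F, B]: project onto (D, E, C, F, B) (3 duplicate(s) eliminated) → {(13, 25, 28, 34, 15), (13, 5, 24, 34, 7), (18, 31, 30, 13, 37), (8, 31, 30, 13, 37), (9, 31, 30, 13, 37)}
Selection D ≤ F: {(13, 25, 28, 34, 15), (13, 5, 24, 34, 7), (8, 31, 30, 13, 37), (9, 31, 30, 13, 37)}
π[D, E, C]: project onto (D, E, C) → {(13, 25, 28), (13, 5, 24), (8, 31, 30), (9, 31, 30)}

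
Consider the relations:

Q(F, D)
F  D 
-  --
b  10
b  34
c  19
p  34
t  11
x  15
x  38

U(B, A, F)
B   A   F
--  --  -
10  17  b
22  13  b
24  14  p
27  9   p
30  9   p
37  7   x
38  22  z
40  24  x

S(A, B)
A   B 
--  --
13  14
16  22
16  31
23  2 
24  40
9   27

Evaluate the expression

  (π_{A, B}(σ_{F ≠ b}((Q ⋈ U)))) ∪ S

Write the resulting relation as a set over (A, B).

Joining Q and U on F yields {(b, 10, 10, 17), (b, 10, 22, 13), (b, 34, 10, 17), (b, 34, 22, 13), (p, 34, 24, 14), (p, 34, 27, 9), (p, 34, 30, 9), (x, 15, 37, 7), (x, 15, 40, 24), (x, 38, 37, 7), (x, 38, 40, 24)}.
σ[F ≠ b]: keep tuples satisfying F ≠ b → {(p, 34, 24, 14), (p, 34, 27, 9), (p, 34, 30, 9), (x, 15, 37, 7), (x, 15, 40, 24), (x, 38, 37, 7), (x, 38, 40, 24)}
Keep only column(s) A, B (2 duplicate(s) eliminated): {(14, 24), (24, 40), (7, 37), (9, 27), (9, 30)}
Union: {(14, 24), (24, 40), (7, 37), (9, 27), (9, 30)} with {(13, 14), (16, 22), (16, 31), (23, 2), (24, 40), (9, 27)} → {(13, 14), (14, 24), (16, 22), (16, 31), (23, 2), (24, 40), (7, 37), (9, 27), (9, 30)}

{(13, 14), (14, 24), (16, 22), (16, 31), (23, 2), (24, 40), (7, 37), (9, 27), (9, 30)}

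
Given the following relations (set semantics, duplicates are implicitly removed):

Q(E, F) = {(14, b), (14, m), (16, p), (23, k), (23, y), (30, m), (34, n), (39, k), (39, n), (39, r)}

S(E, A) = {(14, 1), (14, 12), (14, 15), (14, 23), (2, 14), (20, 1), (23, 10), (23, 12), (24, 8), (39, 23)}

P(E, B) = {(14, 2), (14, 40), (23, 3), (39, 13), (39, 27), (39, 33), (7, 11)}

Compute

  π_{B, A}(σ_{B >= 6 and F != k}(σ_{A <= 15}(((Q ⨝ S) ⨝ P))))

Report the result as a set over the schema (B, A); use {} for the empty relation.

Joining Q and S on E yields {(14, b, 1), (14, b, 12), (14, b, 15), (14, b, 23), (14, m, 1), (14, m, 12), (14, m, 15), (14, m, 23), (23, k, 10), (23, k, 12), (23, y, 10), (23, y, 12), (39, k, 23), (39, n, 23), (39, r, 23)}.
Joining (Q ⨝ S) and P on E yields {(14, b, 1, 2), (14, b, 1, 40), (14, b, 12, 2), (14, b, 12, 40), (14, b, 15, 2), (14, b, 15, 40), (14, b, 23, 2), (14, b, 23, 40), (14, m, 1, 2), (14, m, 1, 40), (14, m, 12, 2), (14, m, 12, 40), (14, m, 15, 2), (14, m, 15, 40), (14, m, 23, 2), (14, m, 23, 40), (23, k, 10, 3), (23, k, 12, 3), (23, y, 10, 3), (23, y, 12, 3), (39, k, 23, 13), (39, k, 23, 27), (39, k, 23, 33), (39, n, 23, 13), (39, n, 23, 27), (39, n, 23, 33), (39, r, 23, 13), (39, r, 23, 27), (39, r, 23, 33)}.
Selection A <= 15: {(14, b, 1, 2), (14, b, 1, 40), (14, b, 12, 2), (14, b, 12, 40), (14, b, 15, 2), (14, b, 15, 40), (14, m, 1, 2), (14, m, 1, 40), (14, m, 12, 2), (14, m, 12, 40), (14, m, 15, 2), (14, m, 15, 40), (23, k, 10, 3), (23, k, 12, 3), (23, y, 10, 3), (23, y, 12, 3)}
Selection B >= 6 and F != k: {(14, b, 1, 40), (14, b, 12, 40), (14, b, 15, 40), (14, m, 1, 40), (14, m, 12, 40), (14, m, 15, 40)}
Keep only column(s) B, A (3 duplicate(s) eliminated): {(40, 1), (40, 12), (40, 15)}

{(40, 1), (40, 12), (40, 15)}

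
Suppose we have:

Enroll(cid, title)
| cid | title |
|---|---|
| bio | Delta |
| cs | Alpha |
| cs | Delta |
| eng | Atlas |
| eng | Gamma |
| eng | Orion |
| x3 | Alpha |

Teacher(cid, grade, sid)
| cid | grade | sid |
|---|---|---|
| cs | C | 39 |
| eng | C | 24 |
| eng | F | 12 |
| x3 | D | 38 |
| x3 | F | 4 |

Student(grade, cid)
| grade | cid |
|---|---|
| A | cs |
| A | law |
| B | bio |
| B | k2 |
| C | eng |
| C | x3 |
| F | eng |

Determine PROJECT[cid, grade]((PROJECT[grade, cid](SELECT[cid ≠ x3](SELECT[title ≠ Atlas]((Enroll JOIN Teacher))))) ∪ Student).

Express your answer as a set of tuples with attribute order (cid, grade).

Joining Enroll and Teacher on cid yields {(cs, Alpha, C, 39), (cs, Delta, C, 39), (eng, Atlas, C, 24), (eng, Atlas, F, 12), (eng, Gamma, C, 24), (eng, Gamma, F, 12), (eng, Orion, C, 24), (eng, Orion, F, 12), (x3, Alpha, D, 38), (x3, Alpha, F, 4)}.
σ[title ≠ Atlas]: keep tuples satisfying title ≠ Atlas → {(cs, Alpha, C, 39), (cs, Delta, C, 39), (eng, Gamma, C, 24), (eng, Gamma, F, 12), (eng, Orion, C, 24), (eng, Orion, F, 12), (x3, Alpha, D, 38), (x3, Alpha, F, 4)}
σ[cid ≠ x3]: keep tuples satisfying cid ≠ x3 → {(cs, Alpha, C, 39), (cs, Delta, C, 39), (eng, Gamma, C, 24), (eng, Gamma, F, 12), (eng, Orion, C, 24), (eng, Orion, F, 12)}
Projecting to grade, cid (3 duplicate(s) eliminated): {(C, cs), (C, eng), (F, eng)}
Union: {(C, cs), (C, eng), (F, eng)} with {(A, cs), (A, law), (B, bio), (B, k2), (C, eng), (C, x3), (F, eng)} → {(A, cs), (A, law), (B, bio), (B, k2), (C, cs), (C, eng), (C, x3), (F, eng)}
Projecting to cid, grade: {(bio, B), (cs, A), (cs, C), (eng, C), (eng, F), (k2, B), (law, A), (x3, C)}

{(bio, B), (cs, A), (cs, C), (eng, C), (eng, F), (k2, B), (law, A), (x3, C)}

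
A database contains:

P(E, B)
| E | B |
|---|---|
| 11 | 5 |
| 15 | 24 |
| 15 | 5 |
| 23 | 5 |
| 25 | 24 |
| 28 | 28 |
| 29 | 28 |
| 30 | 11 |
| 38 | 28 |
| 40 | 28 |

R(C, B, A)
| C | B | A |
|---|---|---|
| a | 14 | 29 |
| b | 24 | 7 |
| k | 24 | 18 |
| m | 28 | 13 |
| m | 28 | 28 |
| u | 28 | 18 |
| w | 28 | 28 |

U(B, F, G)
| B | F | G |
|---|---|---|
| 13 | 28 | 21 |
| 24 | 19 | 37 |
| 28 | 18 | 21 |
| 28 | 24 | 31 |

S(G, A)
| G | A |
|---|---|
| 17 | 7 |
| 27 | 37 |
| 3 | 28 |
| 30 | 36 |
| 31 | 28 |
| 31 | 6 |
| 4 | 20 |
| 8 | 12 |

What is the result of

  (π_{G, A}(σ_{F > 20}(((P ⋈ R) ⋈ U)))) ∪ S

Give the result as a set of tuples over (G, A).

{(17, 7), (27, 37), (3, 28), (30, 36), (31, 13), (31, 18), (31, 28), (31, 6), (4, 20), (8, 12)}

Natural join on B: {(15, 24, b, 7), (15, 24, k, 18), (25, 24, b, 7), (25, 24, k, 18), (28, 28, m, 13), (28, 28, m, 28), (28, 28, u, 18), (28, 28, w, 28), (29, 28, m, 13), (29, 28, m, 28), (29, 28, u, 18), (29, 28, w, 28), (38, 28, m, 13), (38, 28, m, 28), (38, 28, u, 18), (38, 28, w, 28), (40, 28, m, 13), (40, 28, m, 28), (40, 28, u, 18), (40, 28, w, 28)}
Natural join on B: {(15, 24, b, 7, 19, 37), (15, 24, k, 18, 19, 37), (25, 24, b, 7, 19, 37), (25, 24, k, 18, 19, 37), (28, 28, m, 13, 18, 21), (28, 28, m, 13, 24, 31), (28, 28, m, 28, 18, 21), (28, 28, m, 28, 24, 31), (28, 28, u, 18, 18, 21), (28, 28, u, 18, 24, 31), (28, 28, w, 28, 18, 21), (28, 28, w, 28, 24, 31), (29, 28, m, 13, 18, 21), (29, 28, m, 13, 24, 31), (29, 28, m, 28, 18, 21), (29, 28, m, 28, 24, 31), (29, 28, u, 18, 18, 21), (29, 28, u, 18, 24, 31), (29, 28, w, 28, 18, 21), (29, 28, w, 28, 24, 31), (38, 28, m, 13, 18, 21), (38, 28, m, 13, 24, 31), (38, 28, m, 28, 18, 21), (38, 28, m, 28, 24, 31), (38, 28, u, 18, 18, 21), (38, 28, u, 18, 24, 31), (38, 28, w, 28, 18, 21), (38, 28, w, 28, 24, 31), (40, 28, m, 13, 18, 21), (40, 28, m, 13, 24, 31), (40, 28, m, 28, 18, 21), (40, 28, m, 28, 24, 31), (40, 28, u, 18, 18, 21), (40, 28, u, 18, 24, 31), (40, 28, w, 28, 18, 21), (40, 28, w, 28, 24, 31)}
σ[F > 20]: keep tuples satisfying F > 20 → {(28, 28, m, 13, 24, 31), (28, 28, m, 28, 24, 31), (28, 28, u, 18, 24, 31), (28, 28, w, 28, 24, 31), (29, 28, m, 13, 24, 31), (29, 28, m, 28, 24, 31), (29, 28, u, 18, 24, 31), (29, 28, w, 28, 24, 31), (38, 28, m, 13, 24, 31), (38, 28, m, 28, 24, 31), (38, 28, u, 18, 24, 31), (38, 28, w, 28, 24, 31), (40, 28, m, 13, 24, 31), (40, 28, m, 28, 24, 31), (40, 28, u, 18, 24, 31), (40, 28, w, 28, 24, 31)}
Projecting to G, A (13 duplicate(s) eliminated): {(31, 13), (31, 18), (31, 28)}
Set union of the two operands is {(17, 7), (27, 37), (3, 28), (30, 36), (31, 13), (31, 18), (31, 28), (31, 6), (4, 20), (8, 12)}.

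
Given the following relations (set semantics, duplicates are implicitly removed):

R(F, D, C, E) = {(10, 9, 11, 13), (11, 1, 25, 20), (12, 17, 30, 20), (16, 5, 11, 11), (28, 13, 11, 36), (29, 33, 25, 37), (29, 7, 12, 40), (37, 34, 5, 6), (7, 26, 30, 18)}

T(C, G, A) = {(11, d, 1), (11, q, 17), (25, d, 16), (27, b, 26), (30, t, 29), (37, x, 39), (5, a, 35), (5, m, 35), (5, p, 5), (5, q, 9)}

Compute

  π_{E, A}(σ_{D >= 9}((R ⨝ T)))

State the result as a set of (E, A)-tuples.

{(13, 1), (13, 17), (18, 29), (20, 29), (36, 1), (36, 17), (37, 16), (6, 35), (6, 5), (6, 9)}

Joining R and T on C yields {(10, 9, 11, 13, d, 1), (10, 9, 11, 13, q, 17), (11, 1, 25, 20, d, 16), (12, 17, 30, 20, t, 29), (16, 5, 11, 11, d, 1), (16, 5, 11, 11, q, 17), (28, 13, 11, 36, d, 1), (28, 13, 11, 36, q, 17), (29, 33, 25, 37, d, 16), (37, 34, 5, 6, a, 35), (37, 34, 5, 6, m, 35), (37, 34, 5, 6, p, 5), (37, 34, 5, 6, q, 9), (7, 26, 30, 18, t, 29)}.
Apply σ_{D >= 9}; surviving tuples: {(10, 9, 11, 13, d, 1), (10, 9, 11, 13, q, 17), (12, 17, 30, 20, t, 29), (28, 13, 11, 36, d, 1), (28, 13, 11, 36, q, 17), (29, 33, 25, 37, d, 16), (37, 34, 5, 6, a, 35), (37, 34, 5, 6, m, 35), (37, 34, 5, 6, p, 5), (37, 34, 5, 6, q, 9), (7, 26, 30, 18, t, 29)}
Keep only column(s) E, A (1 duplicate(s) eliminated): {(13, 1), (13, 17), (18, 29), (20, 29), (36, 1), (36, 17), (37, 16), (6, 35), (6, 5), (6, 9)}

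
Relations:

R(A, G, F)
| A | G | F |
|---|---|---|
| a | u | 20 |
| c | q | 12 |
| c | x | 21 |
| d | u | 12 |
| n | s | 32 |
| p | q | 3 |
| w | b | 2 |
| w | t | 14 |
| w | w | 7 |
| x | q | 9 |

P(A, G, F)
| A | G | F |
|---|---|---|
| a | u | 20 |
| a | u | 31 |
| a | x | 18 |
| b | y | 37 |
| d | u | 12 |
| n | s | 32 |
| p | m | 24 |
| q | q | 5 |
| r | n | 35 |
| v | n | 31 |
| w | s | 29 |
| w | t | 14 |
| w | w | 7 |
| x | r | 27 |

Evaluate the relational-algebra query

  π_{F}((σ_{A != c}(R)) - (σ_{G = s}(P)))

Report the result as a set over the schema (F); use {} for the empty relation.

σ[A != c]: keep tuples satisfying A != c → {(a, u, 20), (d, u, 12), (n, s, 32), (p, q, 3), (w, b, 2), (w, t, 14), (w, w, 7), (x, q, 9)}
σ[G = s]: keep tuples satisfying G = s → {(n, s, 32), (w, s, 29)}
Set difference of the two operands is {(a, u, 20), (d, u, 12), (p, q, 3), (w, b, 2), (w, t, 14), (w, w, 7), (x, q, 9)}.
Projecting to F: {12, 14, 2, 20, 3, 7, 9}

{12, 14, 2, 20, 3, 7, 9}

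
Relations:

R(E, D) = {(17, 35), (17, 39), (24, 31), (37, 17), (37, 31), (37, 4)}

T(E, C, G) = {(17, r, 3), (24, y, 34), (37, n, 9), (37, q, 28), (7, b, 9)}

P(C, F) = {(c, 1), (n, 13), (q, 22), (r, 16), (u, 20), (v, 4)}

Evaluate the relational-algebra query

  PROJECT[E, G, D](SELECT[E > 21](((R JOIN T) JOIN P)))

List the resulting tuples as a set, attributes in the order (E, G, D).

Natural join on E: {(17, 35, r, 3), (17, 39, r, 3), (24, 31, y, 34), (37, 17, n, 9), (37, 17, q, 28), (37, 31, n, 9), (37, 31, q, 28), (37, 4, n, 9), (37, 4, q, 28)}
Natural join on C: {(17, 35, r, 3, 16), (17, 39, r, 3, 16), (37, 17, n, 9, 13), (37, 17, q, 28, 22), (37, 31, n, 9, 13), (37, 31, q, 28, 22), (37, 4, n, 9, 13), (37, 4, q, 28, 22)}
Filtering on E > 21 leaves {(37, 17, n, 9, 13), (37, 17, q, 28, 22), (37, 31, n, 9, 13), (37, 31, q, 28, 22), (37, 4, n, 9, 13), (37, 4, q, 28, 22)}.
Keep only column(s) E, G, D: {(37, 28, 17), (37, 28, 31), (37, 28, 4), (37, 9, 17), (37, 9, 31), (37, 9, 4)}

{(37, 28, 17), (37, 28, 31), (37, 28, 4), (37, 9, 17), (37, 9, 31), (37, 9, 4)}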